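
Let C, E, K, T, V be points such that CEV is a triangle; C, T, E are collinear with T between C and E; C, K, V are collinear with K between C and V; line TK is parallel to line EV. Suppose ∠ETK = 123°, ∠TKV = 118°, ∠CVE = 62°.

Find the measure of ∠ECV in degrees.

1. ∠CTK = 57°  [linear pair at T on CE]
2. ∠CKT = 62°  [linear pair at K on CV]
3. ∠KCT = 61°  [△CTK]
4. ∠ECV = 61°  [T on CE, K on CV]

∠ECV = 61°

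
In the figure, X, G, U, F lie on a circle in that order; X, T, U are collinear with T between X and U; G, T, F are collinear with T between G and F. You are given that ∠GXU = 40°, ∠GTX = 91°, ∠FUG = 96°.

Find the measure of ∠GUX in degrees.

∠GUX = 47°

1. ∠GFU = 40°  [same arc GU]
2. ∠GTU = 89°  [linear pair at T on XU]
3. ∠FGU = 44°  [△GUF]
4. ∠GUX = 47°  [△GTU]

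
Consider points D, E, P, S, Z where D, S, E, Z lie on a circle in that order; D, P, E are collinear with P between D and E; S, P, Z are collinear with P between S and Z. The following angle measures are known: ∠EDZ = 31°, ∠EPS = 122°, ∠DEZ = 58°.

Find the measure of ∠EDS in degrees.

1. ∠DPS = 58°  [linear pair at P on DE]
2. ∠DSZ = 58°  [same arc DZ]
3. ∠EDS = 64°  [△DPS]

∠EDS = 64°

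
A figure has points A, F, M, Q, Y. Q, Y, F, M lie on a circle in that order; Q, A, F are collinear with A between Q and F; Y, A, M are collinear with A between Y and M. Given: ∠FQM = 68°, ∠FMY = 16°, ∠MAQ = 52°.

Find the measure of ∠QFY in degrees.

1. ∠FYM = 68°  [same arc FM]
2. ∠FAY = 52°  [vertical angles at A]
3. ∠QFY = 60°  [△YAF]

∠QFY = 60°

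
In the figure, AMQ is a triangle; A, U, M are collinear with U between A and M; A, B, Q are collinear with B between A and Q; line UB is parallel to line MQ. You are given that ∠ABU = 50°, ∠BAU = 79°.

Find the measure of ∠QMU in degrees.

1. ∠AUB = 51°  [△AUB]
2. ∠BUM = 129°  [linear pair at U on AM]
3. ∠QMU = 51°  [UB∥MQ, co-interior at M–U]

∠QMU = 51°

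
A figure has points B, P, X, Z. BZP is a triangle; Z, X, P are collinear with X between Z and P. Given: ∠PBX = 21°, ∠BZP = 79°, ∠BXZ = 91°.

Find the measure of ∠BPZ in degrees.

1. ∠BXP = 89°  [linear pair at X on ZP]
2. ∠BPX = 70°  [△BXP]
3. ∠BPZ = 70°  [X on ray PZ]

∠BPZ = 70°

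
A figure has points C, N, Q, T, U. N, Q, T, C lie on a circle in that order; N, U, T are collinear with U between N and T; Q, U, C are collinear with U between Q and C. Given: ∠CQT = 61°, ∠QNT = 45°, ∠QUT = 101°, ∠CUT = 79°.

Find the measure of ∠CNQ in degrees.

∠CNQ = 106°

1. ∠CNT = 61°  [same arc TC]
2. ∠CUN = 101°  [vertical angles at U]
3. ∠NUQ = 79°  [linear pair at U on NT]
4. ∠NCQ = 18°  [△NUC]
5. ∠CQN = 56°  [△NUQ]
6. ∠CNQ = 106°  [△NQC]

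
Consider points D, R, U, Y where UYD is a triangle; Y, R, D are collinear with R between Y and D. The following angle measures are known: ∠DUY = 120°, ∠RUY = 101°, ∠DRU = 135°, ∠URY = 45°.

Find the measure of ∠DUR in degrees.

∠DUR = 19°

1. ∠RYU = 34°  [△UYR]
2. ∠DYU = 34°  [R on ray YD]
3. ∠UDY = 26°  [△UYD]
4. ∠RDU = 26°  [R on ray DY]
5. ∠DUR = 19°  [△URD]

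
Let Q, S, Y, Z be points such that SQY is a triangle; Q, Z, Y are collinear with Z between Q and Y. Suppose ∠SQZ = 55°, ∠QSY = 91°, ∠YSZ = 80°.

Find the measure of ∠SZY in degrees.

1. ∠SQY = 55°  [Z on ray QY]
2. ∠QYS = 34°  [△SQY]
3. ∠SYZ = 34°  [Z on ray YQ]
4. ∠SZY = 66°  [△SZY]

∠SZY = 66°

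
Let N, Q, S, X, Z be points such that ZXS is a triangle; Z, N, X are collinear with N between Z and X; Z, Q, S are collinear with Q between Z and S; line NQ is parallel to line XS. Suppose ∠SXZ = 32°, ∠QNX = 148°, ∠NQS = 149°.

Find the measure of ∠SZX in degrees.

1. ∠QNZ = 32°  [NQ∥XS, corresponding at N]
2. ∠NQZ = 31°  [linear pair at Q on ZS]
3. ∠NZQ = 117°  [△ZNQ]
4. ∠SZX = 117°  [N on ZX, Q on ZS]

∠SZX = 117°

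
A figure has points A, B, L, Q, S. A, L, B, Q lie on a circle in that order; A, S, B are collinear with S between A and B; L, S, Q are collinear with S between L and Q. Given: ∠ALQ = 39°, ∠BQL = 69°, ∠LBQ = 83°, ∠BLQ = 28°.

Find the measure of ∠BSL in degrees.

1. ∠BAL = 69°  [same arc LB]
2. ∠ASL = 72°  [△ASL]
3. ∠BSL = 108°  [linear pair at S on AB]

∠BSL = 108°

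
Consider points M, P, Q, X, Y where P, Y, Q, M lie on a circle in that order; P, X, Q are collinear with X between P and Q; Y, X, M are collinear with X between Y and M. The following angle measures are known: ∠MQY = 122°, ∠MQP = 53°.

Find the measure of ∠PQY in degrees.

1. ∠MPY = 58°  [cyclic PYQM, opposite ∠P+∠Q]
2. ∠MYP = 53°  [same arc PM]
3. ∠PMY = 69°  [△PYM]
4. ∠PQY = 69°  [same arc PY]

∠PQY = 69°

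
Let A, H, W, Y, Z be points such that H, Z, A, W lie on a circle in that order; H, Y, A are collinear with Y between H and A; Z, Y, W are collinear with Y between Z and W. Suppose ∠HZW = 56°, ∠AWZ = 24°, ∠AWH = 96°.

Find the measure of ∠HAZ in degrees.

1. ∠AHZ = 24°  [same arc ZA]
2. ∠AZH = 84°  [cyclic HZAW, opposite ∠Z+∠W]
3. ∠HAZ = 72°  [△HZA]

∠HAZ = 72°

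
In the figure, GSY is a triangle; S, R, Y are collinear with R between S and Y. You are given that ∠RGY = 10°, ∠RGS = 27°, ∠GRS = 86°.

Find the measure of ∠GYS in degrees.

∠GYS = 76°

1. ∠GRY = 94°  [linear pair at R on SY]
2. ∠GYR = 76°  [△GRY]
3. ∠GYS = 76°  [R on ray YS]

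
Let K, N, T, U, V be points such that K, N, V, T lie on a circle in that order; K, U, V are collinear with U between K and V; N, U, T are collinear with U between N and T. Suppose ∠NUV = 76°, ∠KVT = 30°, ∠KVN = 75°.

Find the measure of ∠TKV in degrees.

1. ∠KUT = 76°  [vertical angles at U]
2. ∠KTN = 75°  [same arc KN]
3. ∠TKV = 29°  [△KUT]

∠TKV = 29°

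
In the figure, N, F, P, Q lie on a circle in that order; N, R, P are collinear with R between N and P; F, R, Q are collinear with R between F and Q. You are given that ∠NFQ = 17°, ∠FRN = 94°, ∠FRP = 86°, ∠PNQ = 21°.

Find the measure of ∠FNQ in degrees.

1. ∠NRQ = 86°  [vertical angles at R]
2. ∠FQN = 73°  [△NRQ]
3. ∠FNQ = 90°  [△NFQ]

∠FNQ = 90°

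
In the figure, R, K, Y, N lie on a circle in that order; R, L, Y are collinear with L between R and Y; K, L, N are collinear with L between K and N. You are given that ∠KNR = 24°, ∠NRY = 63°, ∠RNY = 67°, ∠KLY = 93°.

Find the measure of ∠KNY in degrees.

1. ∠NLR = 93°  [△RLN]
2. ∠NYR = 50°  [△RYN]
3. ∠NLY = 87°  [linear pair at L on RY]
4. ∠KNY = 43°  [△YLN]

∠KNY = 43°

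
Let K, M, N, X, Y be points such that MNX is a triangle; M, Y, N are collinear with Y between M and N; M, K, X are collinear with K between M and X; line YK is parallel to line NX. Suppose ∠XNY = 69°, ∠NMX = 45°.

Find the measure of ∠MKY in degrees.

∠MKY = 66°

1. ∠MNX = 69°  [Y on ray NM]
2. ∠MXN = 66°  [△MNX]
3. ∠MKY = 66°  [YK∥NX, corresponding at K]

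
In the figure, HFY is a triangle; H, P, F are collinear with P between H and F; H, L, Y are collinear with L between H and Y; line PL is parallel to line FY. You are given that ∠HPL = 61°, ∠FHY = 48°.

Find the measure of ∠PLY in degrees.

∠PLY = 109°

1. ∠HFY = 61°  [PL∥FY, corresponding at P]
2. ∠FYH = 71°  [△HFY]
3. ∠HLP = 71°  [PL∥FY, corresponding at L]
4. ∠PLY = 109°  [linear pair at L on HY]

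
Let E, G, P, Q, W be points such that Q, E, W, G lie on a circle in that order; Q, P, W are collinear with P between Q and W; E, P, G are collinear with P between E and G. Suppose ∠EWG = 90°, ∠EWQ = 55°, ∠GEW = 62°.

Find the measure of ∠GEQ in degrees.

∠GEQ = 35°

1. ∠EQG = 90°  [cyclic QEWG, opposite ∠Q+∠W]
2. ∠EGQ = 55°  [same arc QE]
3. ∠GEQ = 35°  [△QEG]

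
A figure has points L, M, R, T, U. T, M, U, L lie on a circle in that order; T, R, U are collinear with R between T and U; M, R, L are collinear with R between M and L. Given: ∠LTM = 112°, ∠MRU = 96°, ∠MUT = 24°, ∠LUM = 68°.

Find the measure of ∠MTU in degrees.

∠MTU = 52°

1. ∠LMU = 60°  [△MRU]
2. ∠MLU = 52°  [△MUL]
3. ∠MTU = 52°  [same arc MU]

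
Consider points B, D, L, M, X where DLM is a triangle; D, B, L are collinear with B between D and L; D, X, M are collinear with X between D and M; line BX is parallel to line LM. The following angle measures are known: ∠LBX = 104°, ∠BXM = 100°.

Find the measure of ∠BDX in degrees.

∠BDX = 24°

1. ∠DBX = 76°  [linear pair at B on DL]
2. ∠BXD = 80°  [linear pair at X on DM]
3. ∠BDX = 24°  [△DBX]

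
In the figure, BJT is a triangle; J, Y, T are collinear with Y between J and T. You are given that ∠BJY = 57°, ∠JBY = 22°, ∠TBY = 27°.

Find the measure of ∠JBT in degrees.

1. ∠BYJ = 101°  [△BJY]
2. ∠BJT = 57°  [Y on ray JT]
3. ∠BYT = 79°  [linear pair at Y on JT]
4. ∠BTY = 74°  [△BYT]
5. ∠BTJ = 74°  [Y on ray TJ]
6. ∠JBT = 49°  [△BJT]

∠JBT = 49°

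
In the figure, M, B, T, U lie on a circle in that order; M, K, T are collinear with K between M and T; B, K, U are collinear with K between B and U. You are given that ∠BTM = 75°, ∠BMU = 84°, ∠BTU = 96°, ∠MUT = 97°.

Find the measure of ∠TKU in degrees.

1. ∠BUM = 75°  [same arc MB]
2. ∠MBU = 21°  [△MBU]
3. ∠MBT = 83°  [cyclic MBTU, opposite ∠B+∠U]
4. ∠MTU = 21°  [same arc MU]
5. ∠BMT = 22°  [△MBT]
6. ∠BUT = 22°  [same arc BT]
7. ∠TKU = 137°  [△TKU]

∠TKU = 137°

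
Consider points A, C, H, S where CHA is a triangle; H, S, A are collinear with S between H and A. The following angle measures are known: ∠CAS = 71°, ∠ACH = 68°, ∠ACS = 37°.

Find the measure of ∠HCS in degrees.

1. ∠ASC = 72°  [△CSA]
2. ∠CAH = 71°  [S on ray AH]
3. ∠AHC = 41°  [△CHA]
4. ∠CSH = 108°  [linear pair at S on HA]
5. ∠CHS = 41°  [S on ray HA]
6. ∠HCS = 31°  [△CHS]

∠HCS = 31°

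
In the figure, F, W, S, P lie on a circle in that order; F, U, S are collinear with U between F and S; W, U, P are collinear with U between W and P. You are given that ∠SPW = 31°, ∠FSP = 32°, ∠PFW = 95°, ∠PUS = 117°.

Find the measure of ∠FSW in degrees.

∠FSW = 53°

1. ∠FWP = 32°  [same arc FP]
2. ∠FPW = 53°  [△FWP]
3. ∠FSW = 53°  [same arc FW]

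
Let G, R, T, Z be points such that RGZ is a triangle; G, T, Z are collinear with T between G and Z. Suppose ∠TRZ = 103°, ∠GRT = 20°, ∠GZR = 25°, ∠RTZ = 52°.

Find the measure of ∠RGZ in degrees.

∠RGZ = 32°

1. ∠GTR = 128°  [linear pair at T on GZ]
2. ∠RGT = 32°  [△RGT]
3. ∠RGZ = 32°  [T on ray GZ]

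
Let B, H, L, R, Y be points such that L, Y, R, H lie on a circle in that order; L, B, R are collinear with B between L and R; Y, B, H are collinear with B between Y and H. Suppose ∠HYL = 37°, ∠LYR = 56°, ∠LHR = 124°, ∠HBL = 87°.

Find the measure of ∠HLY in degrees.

∠HLY = 69°

1. ∠HRL = 37°  [same arc LH]
2. ∠HLR = 19°  [△LRH]
3. ∠LHY = 74°  [△LBH]
4. ∠HLY = 69°  [△LYH]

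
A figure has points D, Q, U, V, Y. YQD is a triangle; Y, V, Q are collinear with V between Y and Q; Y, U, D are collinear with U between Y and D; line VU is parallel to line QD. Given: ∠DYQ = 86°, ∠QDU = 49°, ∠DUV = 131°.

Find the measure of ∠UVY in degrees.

1. ∠UYV = 86°  [V on YQ, U on YD]
2. ∠VUY = 49°  [linear pair at U on YD]
3. ∠UVY = 45°  [△YVU]

∠UVY = 45°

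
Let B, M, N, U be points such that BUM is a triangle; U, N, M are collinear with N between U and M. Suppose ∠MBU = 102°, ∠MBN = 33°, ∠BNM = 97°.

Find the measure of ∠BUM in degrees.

∠BUM = 28°

1. ∠BMN = 50°  [△BNM]
2. ∠BMU = 50°  [N on ray MU]
3. ∠BUM = 28°  [△BUM]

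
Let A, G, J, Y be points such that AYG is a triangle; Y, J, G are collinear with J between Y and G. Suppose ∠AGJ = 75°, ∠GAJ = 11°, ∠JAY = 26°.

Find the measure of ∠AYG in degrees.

∠AYG = 68°

1. ∠AJG = 94°  [△AJG]
2. ∠AJY = 86°  [linear pair at J on YG]
3. ∠AYJ = 68°  [△AYJ]
4. ∠AYG = 68°  [J on ray YG]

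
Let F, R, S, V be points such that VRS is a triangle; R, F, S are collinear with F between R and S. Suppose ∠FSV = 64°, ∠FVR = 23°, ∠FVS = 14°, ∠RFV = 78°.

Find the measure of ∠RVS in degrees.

1. ∠RSV = 64°  [F on ray SR]
2. ∠FRV = 79°  [△VRF]
3. ∠SRV = 79°  [F on ray RS]
4. ∠RVS = 37°  [△VRS]

∠RVS = 37°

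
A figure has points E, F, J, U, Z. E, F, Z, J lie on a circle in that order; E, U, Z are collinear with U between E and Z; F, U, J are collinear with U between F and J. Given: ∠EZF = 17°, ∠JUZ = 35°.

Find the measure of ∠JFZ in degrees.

1. ∠EJF = 17°  [same arc EF]
2. ∠EUJ = 145°  [linear pair at U on EZ]
3. ∠JEZ = 18°  [△EUJ]
4. ∠JFZ = 18°  [same arc ZJ]

∠JFZ = 18°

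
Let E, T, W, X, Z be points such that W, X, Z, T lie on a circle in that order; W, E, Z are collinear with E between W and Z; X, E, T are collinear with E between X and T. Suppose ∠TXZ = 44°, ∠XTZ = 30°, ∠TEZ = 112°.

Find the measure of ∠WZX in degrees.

∠WZX = 68°

1. ∠TWZ = 44°  [same arc ZT]
2. ∠TEW = 68°  [linear pair at E on WZ]
3. ∠WTX = 68°  [△WET]
4. ∠WZX = 68°  [same arc WX]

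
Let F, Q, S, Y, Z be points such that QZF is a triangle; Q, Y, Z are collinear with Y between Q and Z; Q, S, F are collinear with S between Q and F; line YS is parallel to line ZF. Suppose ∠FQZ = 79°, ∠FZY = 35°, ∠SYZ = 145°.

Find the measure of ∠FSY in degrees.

1. ∠SQY = 79°  [Y on QZ, S on QF]
2. ∠QYS = 35°  [linear pair at Y on QZ]
3. ∠QSY = 66°  [△QYS]
4. ∠FSY = 114°  [linear pair at S on QF]

∠FSY = 114°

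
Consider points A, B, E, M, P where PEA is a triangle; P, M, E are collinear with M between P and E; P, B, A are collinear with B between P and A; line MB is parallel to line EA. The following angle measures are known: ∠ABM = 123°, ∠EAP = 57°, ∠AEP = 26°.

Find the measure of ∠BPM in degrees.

1. ∠MBP = 57°  [linear pair at B on PA]
2. ∠BMP = 26°  [MB∥EA, corresponding at M]
3. ∠BPM = 97°  [△PMB]

∠BPM = 97°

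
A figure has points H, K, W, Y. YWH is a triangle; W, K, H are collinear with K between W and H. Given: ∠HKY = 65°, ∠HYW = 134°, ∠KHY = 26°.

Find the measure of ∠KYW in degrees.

1. ∠WKY = 115°  [linear pair at K on WH]
2. ∠WHY = 26°  [K on ray HW]
3. ∠HWY = 20°  [△YWH]
4. ∠KWY = 20°  [K on ray WH]
5. ∠KYW = 45°  [△YWK]

∠KYW = 45°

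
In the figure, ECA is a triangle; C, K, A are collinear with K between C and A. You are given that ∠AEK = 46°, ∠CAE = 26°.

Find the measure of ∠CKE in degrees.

1. ∠EAK = 26°  [K on ray AC]
2. ∠AKE = 108°  [△EKA]
3. ∠CKE = 72°  [linear pair at K on CA]

∠CKE = 72°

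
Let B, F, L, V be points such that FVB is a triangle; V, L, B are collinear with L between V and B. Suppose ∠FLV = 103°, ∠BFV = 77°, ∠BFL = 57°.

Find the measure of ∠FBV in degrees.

1. ∠BLF = 77°  [linear pair at L on VB]
2. ∠FBL = 46°  [△FLB]
3. ∠FBV = 46°  [L on ray BV]

∠FBV = 46°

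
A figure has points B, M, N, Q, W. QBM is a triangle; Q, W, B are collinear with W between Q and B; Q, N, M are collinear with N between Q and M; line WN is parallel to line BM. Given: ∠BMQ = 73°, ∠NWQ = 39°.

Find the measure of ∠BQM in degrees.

1. ∠QNW = 73°  [WN∥BM, corresponding at N]
2. ∠NQW = 68°  [△QWN]
3. ∠BQM = 68°  [W on QB, N on QM]

∠BQM = 68°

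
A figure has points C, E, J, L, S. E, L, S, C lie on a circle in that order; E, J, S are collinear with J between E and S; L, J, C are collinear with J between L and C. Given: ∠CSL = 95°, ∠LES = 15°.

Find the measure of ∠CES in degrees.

1. ∠LCS = 15°  [same arc LS]
2. ∠CLS = 70°  [△LSC]
3. ∠CES = 70°  [same arc SC]

∠CES = 70°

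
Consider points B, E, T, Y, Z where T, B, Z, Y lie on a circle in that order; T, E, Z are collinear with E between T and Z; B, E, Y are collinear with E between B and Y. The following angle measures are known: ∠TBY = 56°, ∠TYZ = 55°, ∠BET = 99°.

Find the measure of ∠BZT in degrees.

∠BZT = 30°

1. ∠BTZ = 25°  [△TEB]
2. ∠TBZ = 125°  [cyclic TBZY, opposite ∠B+∠Y]
3. ∠BZT = 30°  [△TBZ]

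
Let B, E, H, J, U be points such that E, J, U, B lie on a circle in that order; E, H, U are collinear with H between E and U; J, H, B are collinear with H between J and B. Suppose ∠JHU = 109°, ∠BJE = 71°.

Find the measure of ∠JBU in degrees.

∠JBU = 38°

1. ∠BHE = 109°  [vertical angles at H]
2. ∠BUE = 71°  [same arc EB]
3. ∠BHU = 71°  [linear pair at H on EU]
4. ∠JBU = 38°  [△UHB]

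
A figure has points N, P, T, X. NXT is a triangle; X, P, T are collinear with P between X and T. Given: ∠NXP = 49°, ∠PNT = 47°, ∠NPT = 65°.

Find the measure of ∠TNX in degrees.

1. ∠NXT = 49°  [P on ray XT]
2. ∠NTP = 68°  [△NPT]
3. ∠NTX = 68°  [P on ray TX]
4. ∠TNX = 63°  [△NXT]

∠TNX = 63°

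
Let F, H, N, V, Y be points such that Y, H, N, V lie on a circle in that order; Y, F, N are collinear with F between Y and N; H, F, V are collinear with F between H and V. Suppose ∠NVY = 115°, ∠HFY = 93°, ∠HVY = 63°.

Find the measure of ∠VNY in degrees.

1. ∠NHY = 65°  [cyclic YHNV, opposite ∠H+∠V]
2. ∠NFV = 93°  [vertical angles at F]
3. ∠HNY = 63°  [same arc YH]
4. ∠HYN = 52°  [△YHN]
5. ∠HVN = 52°  [same arc HN]
6. ∠VNY = 35°  [△NFV]

∠VNY = 35°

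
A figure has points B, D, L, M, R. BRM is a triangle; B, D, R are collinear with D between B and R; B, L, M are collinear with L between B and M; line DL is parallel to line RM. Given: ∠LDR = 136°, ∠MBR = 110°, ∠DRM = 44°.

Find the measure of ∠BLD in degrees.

∠BLD = 26°

1. ∠BDL = 44°  [linear pair at D on BR]
2. ∠DBL = 110°  [D on BR, L on BM]
3. ∠BLD = 26°  [△BDL]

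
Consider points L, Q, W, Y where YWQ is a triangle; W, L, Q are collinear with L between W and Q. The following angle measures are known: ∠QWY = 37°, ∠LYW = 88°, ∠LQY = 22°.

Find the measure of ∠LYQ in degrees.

∠LYQ = 33°

1. ∠LWY = 37°  [L on ray WQ]
2. ∠WLY = 55°  [△YWL]
3. ∠QLY = 125°  [linear pair at L on WQ]
4. ∠LYQ = 33°  [△YLQ]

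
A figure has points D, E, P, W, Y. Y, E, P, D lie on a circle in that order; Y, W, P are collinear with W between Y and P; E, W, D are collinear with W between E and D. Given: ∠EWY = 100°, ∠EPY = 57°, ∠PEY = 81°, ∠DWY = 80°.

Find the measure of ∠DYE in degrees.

1. ∠EDY = 57°  [same arc YE]
2. ∠EYP = 42°  [△YEP]
3. ∠DEY = 38°  [△YWE]
4. ∠DYE = 85°  [△YED]

∠DYE = 85°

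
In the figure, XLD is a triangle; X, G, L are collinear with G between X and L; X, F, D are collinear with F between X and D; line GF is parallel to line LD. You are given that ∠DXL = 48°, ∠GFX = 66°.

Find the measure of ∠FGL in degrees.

∠FGL = 114°

1. ∠FXG = 48°  [G on XL, F on XD]
2. ∠FGX = 66°  [△XGF]
3. ∠FGL = 114°  [linear pair at G on XL]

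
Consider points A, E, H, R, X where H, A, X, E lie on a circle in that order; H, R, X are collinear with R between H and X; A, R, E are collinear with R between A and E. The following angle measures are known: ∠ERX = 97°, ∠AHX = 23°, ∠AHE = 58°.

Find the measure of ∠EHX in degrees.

1. ∠ARH = 97°  [vertical angles at R]
2. ∠ERH = 83°  [linear pair at R on HX]
3. ∠EAH = 60°  [△HRA]
4. ∠AEH = 62°  [△HAE]
5. ∠EHX = 35°  [△HRE]

∠EHX = 35°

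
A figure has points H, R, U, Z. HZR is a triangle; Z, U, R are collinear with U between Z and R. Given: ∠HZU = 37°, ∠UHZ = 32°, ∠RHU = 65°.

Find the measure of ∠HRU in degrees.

∠HRU = 46°

1. ∠HUZ = 111°  [△HZU]
2. ∠HUR = 69°  [linear pair at U on ZR]
3. ∠HRU = 46°  [△HUR]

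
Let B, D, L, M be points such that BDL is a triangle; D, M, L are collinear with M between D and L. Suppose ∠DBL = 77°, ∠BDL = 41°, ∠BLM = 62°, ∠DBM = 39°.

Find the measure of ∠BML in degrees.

∠BML = 80°

1. ∠BDM = 41°  [M on ray DL]
2. ∠BMD = 100°  [△BDM]
3. ∠BML = 80°  [linear pair at M on DL]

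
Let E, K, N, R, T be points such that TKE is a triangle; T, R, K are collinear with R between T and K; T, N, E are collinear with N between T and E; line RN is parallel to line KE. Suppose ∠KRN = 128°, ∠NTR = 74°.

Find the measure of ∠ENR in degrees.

∠ENR = 126°

1. ∠NRT = 52°  [linear pair at R on TK]
2. ∠RNT = 54°  [△TRN]
3. ∠ENR = 126°  [linear pair at N on TE]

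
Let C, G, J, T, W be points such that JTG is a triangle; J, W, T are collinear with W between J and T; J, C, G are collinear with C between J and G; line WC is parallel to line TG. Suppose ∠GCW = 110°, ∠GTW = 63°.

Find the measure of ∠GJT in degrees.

1. ∠JCW = 70°  [linear pair at C on JG]
2. ∠GTJ = 63°  [W on ray TJ]
3. ∠JGT = 70°  [WC∥TG, corresponding at C]
4. ∠GJT = 47°  [△JTG]

∠GJT = 47°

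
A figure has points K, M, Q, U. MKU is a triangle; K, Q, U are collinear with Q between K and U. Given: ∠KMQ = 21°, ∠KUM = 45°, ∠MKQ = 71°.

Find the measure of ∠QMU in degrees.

1. ∠KQM = 88°  [△MKQ]
2. ∠MUQ = 45°  [Q on ray UK]
3. ∠MQU = 92°  [linear pair at Q on KU]
4. ∠QMU = 43°  [△MQU]

∠QMU = 43°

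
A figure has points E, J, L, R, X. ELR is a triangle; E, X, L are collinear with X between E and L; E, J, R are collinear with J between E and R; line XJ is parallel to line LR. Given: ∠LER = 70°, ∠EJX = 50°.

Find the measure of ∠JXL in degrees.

1. ∠JEX = 70°  [X on EL, J on ER]
2. ∠EXJ = 60°  [△EXJ]
3. ∠JXL = 120°  [linear pair at X on EL]

∠JXL = 120°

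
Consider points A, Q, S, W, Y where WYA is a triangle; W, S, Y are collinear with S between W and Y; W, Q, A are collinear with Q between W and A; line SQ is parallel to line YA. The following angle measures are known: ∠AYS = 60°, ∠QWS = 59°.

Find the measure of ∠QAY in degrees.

∠QAY = 61°

1. ∠AYW = 60°  [S on ray YW]
2. ∠AWY = 59°  [S on WY, Q on WA]
3. ∠WAY = 61°  [△WYA]
4. ∠QAY = 61°  [Q on ray AW]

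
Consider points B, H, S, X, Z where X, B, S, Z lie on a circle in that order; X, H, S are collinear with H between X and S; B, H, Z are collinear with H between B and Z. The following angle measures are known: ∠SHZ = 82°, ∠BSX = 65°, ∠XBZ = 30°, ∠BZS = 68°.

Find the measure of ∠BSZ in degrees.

1. ∠BZX = 65°  [same arc XB]
2. ∠BXZ = 85°  [△XBZ]
3. ∠BSZ = 95°  [cyclic XBSZ, opposite ∠X+∠S]

∠BSZ = 95°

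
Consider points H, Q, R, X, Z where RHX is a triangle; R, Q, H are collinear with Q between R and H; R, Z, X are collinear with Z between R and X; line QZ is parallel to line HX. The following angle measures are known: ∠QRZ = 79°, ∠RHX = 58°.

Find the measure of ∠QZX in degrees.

1. ∠HRX = 79°  [Q on RH, Z on RX]
2. ∠HXR = 43°  [△RHX]
3. ∠QZR = 43°  [QZ∥HX, corresponding at Z]
4. ∠QZX = 137°  [linear pair at Z on RX]

∠QZX = 137°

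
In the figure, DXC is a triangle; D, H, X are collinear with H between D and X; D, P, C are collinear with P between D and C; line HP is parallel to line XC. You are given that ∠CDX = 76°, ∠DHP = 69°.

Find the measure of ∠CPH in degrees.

1. ∠HDP = 76°  [H on DX, P on DC]
2. ∠DPH = 35°  [△DHP]
3. ∠CPH = 145°  [linear pair at P on DC]

∠CPH = 145°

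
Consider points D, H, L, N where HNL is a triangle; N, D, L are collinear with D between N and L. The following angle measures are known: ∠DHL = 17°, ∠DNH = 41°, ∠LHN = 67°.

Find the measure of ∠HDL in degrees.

1. ∠HNL = 41°  [D on ray NL]
2. ∠HLN = 72°  [△HNL]
3. ∠DLH = 72°  [D on ray LN]
4. ∠HDL = 91°  [△HDL]

∠HDL = 91°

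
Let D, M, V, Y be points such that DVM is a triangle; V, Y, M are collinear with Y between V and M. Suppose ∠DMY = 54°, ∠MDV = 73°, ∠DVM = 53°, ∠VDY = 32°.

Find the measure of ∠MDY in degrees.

∠MDY = 41°

1. ∠DVY = 53°  [Y on ray VM]
2. ∠DYV = 95°  [△DVY]
3. ∠DYM = 85°  [linear pair at Y on VM]
4. ∠MDY = 41°  [△DYM]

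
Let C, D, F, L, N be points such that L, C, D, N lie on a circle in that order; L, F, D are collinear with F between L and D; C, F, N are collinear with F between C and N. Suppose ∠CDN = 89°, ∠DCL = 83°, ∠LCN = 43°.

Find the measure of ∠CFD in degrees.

1. ∠CLN = 91°  [cyclic LCDN, opposite ∠L+∠D]
2. ∠DNL = 97°  [cyclic LCDN, opposite ∠C+∠N]
3. ∠LDN = 43°  [same arc LN]
4. ∠CNL = 46°  [△LCN]
5. ∠DLN = 40°  [△LDN]
6. ∠CDL = 46°  [same arc LC]
7. ∠DCN = 40°  [same arc DN]
8. ∠CFD = 94°  [△CFD]

∠CFD = 94°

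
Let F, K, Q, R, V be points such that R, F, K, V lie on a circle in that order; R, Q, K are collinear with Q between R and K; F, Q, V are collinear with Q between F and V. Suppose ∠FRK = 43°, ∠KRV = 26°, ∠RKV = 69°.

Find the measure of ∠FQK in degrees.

1. ∠RFV = 69°  [same arc RV]
2. ∠FQR = 68°  [△RQF]
3. ∠FQK = 112°  [linear pair at Q on RK]

∠FQK = 112°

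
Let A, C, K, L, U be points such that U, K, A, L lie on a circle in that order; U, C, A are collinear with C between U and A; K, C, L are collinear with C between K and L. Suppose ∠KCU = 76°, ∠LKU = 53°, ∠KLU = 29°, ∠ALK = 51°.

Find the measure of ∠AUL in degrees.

∠AUL = 47°

1. ∠ACL = 76°  [vertical angles at C]
2. ∠LCU = 104°  [linear pair at C on UA]
3. ∠AUL = 47°  [△UCL]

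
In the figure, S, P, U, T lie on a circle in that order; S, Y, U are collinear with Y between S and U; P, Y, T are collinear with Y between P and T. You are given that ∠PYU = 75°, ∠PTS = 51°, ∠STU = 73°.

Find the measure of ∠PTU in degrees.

∠PTU = 22°

1. ∠SYT = 75°  [vertical angles at Y]
2. ∠TSU = 54°  [△SYT]
3. ∠SUT = 53°  [△SUT]
4. ∠TYU = 105°  [linear pair at Y on SU]
5. ∠PTU = 22°  [△UYT]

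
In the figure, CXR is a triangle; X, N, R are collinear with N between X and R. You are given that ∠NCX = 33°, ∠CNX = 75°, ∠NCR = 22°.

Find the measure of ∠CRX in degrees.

∠CRX = 53°

1. ∠CNR = 105°  [linear pair at N on XR]
2. ∠CRN = 53°  [△CNR]
3. ∠CRX = 53°  [N on ray RX]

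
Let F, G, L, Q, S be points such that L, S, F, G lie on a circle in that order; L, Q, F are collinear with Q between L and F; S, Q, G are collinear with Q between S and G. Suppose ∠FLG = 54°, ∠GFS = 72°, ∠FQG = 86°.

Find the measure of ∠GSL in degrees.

1. ∠FSG = 54°  [same arc FG]
2. ∠FGS = 54°  [△SFG]
3. ∠LQS = 86°  [vertical angles at Q]
4. ∠FLS = 54°  [same arc SF]
5. ∠GSL = 40°  [△LQS]

∠GSL = 40°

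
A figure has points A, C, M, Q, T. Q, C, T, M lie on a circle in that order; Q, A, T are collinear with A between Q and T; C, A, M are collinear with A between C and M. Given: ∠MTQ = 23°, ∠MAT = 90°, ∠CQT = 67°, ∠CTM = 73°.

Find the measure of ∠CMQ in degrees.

∠CMQ = 50°

1. ∠MCQ = 23°  [same arc QM]
2. ∠CQM = 107°  [cyclic QCTM, opposite ∠Q+∠T]
3. ∠CMQ = 50°  [△QCM]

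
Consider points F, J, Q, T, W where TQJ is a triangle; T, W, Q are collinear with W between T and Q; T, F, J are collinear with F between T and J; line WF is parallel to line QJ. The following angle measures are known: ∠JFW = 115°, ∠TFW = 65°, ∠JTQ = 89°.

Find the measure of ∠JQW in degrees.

1. ∠QJT = 65°  [WF∥QJ, corresponding at F]
2. ∠JQT = 26°  [△TQJ]
3. ∠JQW = 26°  [W on ray QT]

∠JQW = 26°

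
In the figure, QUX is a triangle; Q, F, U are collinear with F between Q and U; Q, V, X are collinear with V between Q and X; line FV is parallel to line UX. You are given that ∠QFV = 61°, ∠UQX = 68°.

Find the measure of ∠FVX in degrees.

1. ∠QUX = 61°  [FV∥UX, corresponding at F]
2. ∠QXU = 51°  [△QUX]
3. ∠FVQ = 51°  [FV∥UX, corresponding at V]
4. ∠FVX = 129°  [linear pair at V on QX]

∠FVX = 129°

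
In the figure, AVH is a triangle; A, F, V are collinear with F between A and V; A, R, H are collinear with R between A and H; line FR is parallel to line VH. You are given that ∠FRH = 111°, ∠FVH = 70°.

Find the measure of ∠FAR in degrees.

∠FAR = 41°

1. ∠ARF = 69°  [linear pair at R on AH]
2. ∠AVH = 70°  [F on ray VA]
3. ∠AHV = 69°  [FR∥VH, corresponding at R]
4. ∠HAV = 41°  [△AVH]
5. ∠FAR = 41°  [F on AV, R on AH]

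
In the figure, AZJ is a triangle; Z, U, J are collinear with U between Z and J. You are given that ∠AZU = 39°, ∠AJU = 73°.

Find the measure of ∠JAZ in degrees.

∠JAZ = 68°

1. ∠AZJ = 39°  [U on ray ZJ]
2. ∠AJZ = 73°  [U on ray JZ]
3. ∠JAZ = 68°  [△AZJ]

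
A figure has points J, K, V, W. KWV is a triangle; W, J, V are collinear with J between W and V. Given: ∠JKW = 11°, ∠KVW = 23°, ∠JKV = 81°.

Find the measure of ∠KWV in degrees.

1. ∠JVK = 23°  [J on ray VW]
2. ∠KJV = 76°  [△KJV]
3. ∠KJW = 104°  [linear pair at J on WV]
4. ∠JWK = 65°  [△KWJ]
5. ∠KWV = 65°  [J on ray WV]

∠KWV = 65°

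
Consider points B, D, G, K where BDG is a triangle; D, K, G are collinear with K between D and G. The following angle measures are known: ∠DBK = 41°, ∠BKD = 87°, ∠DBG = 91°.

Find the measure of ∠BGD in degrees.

∠BGD = 37°

1. ∠BDK = 52°  [△BDK]
2. ∠BDG = 52°  [K on ray DG]
3. ∠BGD = 37°  [△BDG]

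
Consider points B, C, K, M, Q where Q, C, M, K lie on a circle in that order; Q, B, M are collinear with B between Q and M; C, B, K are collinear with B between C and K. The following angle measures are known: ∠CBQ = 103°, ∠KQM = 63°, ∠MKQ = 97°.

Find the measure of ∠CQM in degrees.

∠CQM = 57°

1. ∠CBM = 77°  [linear pair at B on QM]
2. ∠KCM = 63°  [same arc MK]
3. ∠MCQ = 83°  [cyclic QCMK, opposite ∠C+∠K]
4. ∠CMQ = 40°  [△CBM]
5. ∠CQM = 57°  [△QCM]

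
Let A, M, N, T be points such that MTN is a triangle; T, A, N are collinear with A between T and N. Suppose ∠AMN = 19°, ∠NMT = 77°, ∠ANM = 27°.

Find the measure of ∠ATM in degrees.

∠ATM = 76°

1. ∠MNT = 27°  [A on ray NT]
2. ∠MTN = 76°  [△MTN]
3. ∠ATM = 76°  [A on ray TN]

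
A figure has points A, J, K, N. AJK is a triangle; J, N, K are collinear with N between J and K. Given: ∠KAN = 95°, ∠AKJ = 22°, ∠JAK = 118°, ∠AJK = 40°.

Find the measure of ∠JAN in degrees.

∠JAN = 23°

1. ∠AKN = 22°  [N on ray KJ]
2. ∠AJN = 40°  [N on ray JK]
3. ∠ANK = 63°  [△ANK]
4. ∠ANJ = 117°  [linear pair at N on JK]
5. ∠JAN = 23°  [△AJN]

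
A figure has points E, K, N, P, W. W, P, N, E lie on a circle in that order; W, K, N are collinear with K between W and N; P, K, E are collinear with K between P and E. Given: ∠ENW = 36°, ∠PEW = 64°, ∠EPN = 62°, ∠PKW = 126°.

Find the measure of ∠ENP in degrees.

∠ENP = 100°

1. ∠EPW = 36°  [same arc WE]
2. ∠EWP = 80°  [△WPE]
3. ∠ENP = 100°  [cyclic WPNE, opposite ∠W+∠N]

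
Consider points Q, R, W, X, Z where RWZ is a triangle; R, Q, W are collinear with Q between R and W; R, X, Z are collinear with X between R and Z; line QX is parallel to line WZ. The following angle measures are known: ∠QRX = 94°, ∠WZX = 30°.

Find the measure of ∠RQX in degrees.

∠RQX = 56°

1. ∠WRZ = 94°  [Q on RW, X on RZ]
2. ∠RZW = 30°  [X on ray ZR]
3. ∠RWZ = 56°  [△RWZ]
4. ∠RQX = 56°  [QX∥WZ, corresponding at Q]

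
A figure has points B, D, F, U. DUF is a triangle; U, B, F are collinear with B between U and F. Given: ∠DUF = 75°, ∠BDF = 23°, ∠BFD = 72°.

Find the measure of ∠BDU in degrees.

∠BDU = 10°

1. ∠BUD = 75°  [B on ray UF]
2. ∠DBF = 85°  [△DBF]
3. ∠DBU = 95°  [linear pair at B on UF]
4. ∠BDU = 10°  [△DUB]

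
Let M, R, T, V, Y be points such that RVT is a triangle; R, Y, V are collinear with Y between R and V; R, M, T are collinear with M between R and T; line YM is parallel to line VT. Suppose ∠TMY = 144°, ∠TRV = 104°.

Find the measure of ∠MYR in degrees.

∠MYR = 40°

1. ∠RMY = 36°  [linear pair at M on RT]
2. ∠MRY = 104°  [Y on RV, M on RT]
3. ∠MYR = 40°  [△RYM]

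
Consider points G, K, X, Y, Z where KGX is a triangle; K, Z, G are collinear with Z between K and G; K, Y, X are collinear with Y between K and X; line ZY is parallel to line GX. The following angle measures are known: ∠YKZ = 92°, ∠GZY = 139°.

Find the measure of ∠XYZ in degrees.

1. ∠KZY = 41°  [linear pair at Z on KG]
2. ∠KYZ = 47°  [△KZY]
3. ∠XYZ = 133°  [linear pair at Y on KX]

∠XYZ = 133°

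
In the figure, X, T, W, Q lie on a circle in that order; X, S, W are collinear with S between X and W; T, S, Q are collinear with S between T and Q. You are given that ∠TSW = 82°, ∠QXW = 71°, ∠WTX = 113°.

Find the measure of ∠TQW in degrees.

1. ∠QSX = 82°  [vertical angles at S]
2. ∠WQX = 67°  [cyclic XTWQ, opposite ∠T+∠Q]
3. ∠QSW = 98°  [linear pair at S on XW]
4. ∠QWX = 42°  [△XWQ]
5. ∠TQW = 40°  [△WSQ]

∠TQW = 40°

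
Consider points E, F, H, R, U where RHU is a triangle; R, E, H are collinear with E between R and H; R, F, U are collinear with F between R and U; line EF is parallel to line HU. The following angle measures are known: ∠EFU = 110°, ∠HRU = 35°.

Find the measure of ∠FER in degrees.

∠FER = 75°

1. ∠EFR = 70°  [linear pair at F on RU]
2. ∠ERF = 35°  [E on RH, F on RU]
3. ∠FER = 75°  [△REF]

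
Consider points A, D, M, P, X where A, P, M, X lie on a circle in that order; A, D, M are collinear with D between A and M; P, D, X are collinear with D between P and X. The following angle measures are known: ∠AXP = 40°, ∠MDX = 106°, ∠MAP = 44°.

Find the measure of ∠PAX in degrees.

1. ∠ADP = 106°  [vertical angles at D]
2. ∠APX = 30°  [△ADP]
3. ∠PAX = 110°  [△APX]

∠PAX = 110°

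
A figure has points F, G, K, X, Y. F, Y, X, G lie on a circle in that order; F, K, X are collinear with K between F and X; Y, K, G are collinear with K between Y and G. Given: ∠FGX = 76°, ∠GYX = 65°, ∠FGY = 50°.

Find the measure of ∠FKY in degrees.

∠FKY = 115°

1. ∠FXY = 50°  [same arc FY]
2. ∠XKY = 65°  [△YKX]
3. ∠FKY = 115°  [linear pair at K on FX]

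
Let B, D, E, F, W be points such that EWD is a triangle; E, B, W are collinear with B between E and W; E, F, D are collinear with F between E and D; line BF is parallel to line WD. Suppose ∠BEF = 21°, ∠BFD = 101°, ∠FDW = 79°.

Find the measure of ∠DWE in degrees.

∠DWE = 80°

1. ∠DEW = 21°  [B on EW, F on ED]
2. ∠EDW = 79°  [F on ray DE]
3. ∠DWE = 80°  [△EWD]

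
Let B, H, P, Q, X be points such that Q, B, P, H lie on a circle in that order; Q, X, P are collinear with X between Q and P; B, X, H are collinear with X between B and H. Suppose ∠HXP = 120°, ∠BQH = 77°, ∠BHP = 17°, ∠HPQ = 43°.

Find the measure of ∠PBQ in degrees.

∠PBQ = 103°

1. ∠BXQ = 120°  [vertical angles at X]
2. ∠BPH = 103°  [cyclic QBPH, opposite ∠Q+∠P]
3. ∠BQP = 17°  [same arc BP]
4. ∠HBP = 60°  [△BPH]
5. ∠BXP = 60°  [linear pair at X on QP]
6. ∠BPQ = 60°  [△BXP]
7. ∠PBQ = 103°  [△QBP]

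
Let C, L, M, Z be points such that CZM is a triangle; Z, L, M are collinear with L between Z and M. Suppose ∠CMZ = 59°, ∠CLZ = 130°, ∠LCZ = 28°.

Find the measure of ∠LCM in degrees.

∠LCM = 71°

1. ∠CML = 59°  [L on ray MZ]
2. ∠CLM = 50°  [linear pair at L on ZM]
3. ∠LCM = 71°  [△CLM]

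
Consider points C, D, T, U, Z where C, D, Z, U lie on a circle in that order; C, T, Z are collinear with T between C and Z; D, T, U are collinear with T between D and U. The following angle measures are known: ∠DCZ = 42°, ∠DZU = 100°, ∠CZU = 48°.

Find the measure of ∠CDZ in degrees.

∠CDZ = 86°

1. ∠DCU = 80°  [cyclic CDZU, opposite ∠C+∠Z]
2. ∠CDU = 48°  [same arc CU]
3. ∠CUD = 52°  [△CDU]
4. ∠CZD = 52°  [same arc CD]
5. ∠CDZ = 86°  [△CDZ]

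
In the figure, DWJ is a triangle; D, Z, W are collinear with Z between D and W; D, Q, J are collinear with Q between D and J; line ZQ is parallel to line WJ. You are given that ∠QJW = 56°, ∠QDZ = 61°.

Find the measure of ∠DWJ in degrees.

1. ∠DJW = 56°  [Q on ray JD]
2. ∠JDW = 61°  [Z on DW, Q on DJ]
3. ∠DWJ = 63°  [△DWJ]

∠DWJ = 63°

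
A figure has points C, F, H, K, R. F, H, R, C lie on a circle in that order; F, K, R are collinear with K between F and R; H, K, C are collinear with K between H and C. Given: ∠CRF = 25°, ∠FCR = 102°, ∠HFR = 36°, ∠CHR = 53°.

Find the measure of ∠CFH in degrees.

1. ∠HCR = 36°  [same arc HR]
2. ∠CRH = 91°  [△HRC]
3. ∠CFH = 89°  [cyclic FHRC, opposite ∠F+∠R]

∠CFH = 89°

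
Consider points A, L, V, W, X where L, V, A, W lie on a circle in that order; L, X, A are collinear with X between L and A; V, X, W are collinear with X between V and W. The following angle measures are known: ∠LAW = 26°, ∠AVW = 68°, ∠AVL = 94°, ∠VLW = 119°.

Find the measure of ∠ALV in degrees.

1. ∠VAW = 61°  [cyclic LVAW, opposite ∠L+∠A]
2. ∠AWV = 51°  [△VAW]
3. ∠ALV = 51°  [same arc VA]

∠ALV = 51°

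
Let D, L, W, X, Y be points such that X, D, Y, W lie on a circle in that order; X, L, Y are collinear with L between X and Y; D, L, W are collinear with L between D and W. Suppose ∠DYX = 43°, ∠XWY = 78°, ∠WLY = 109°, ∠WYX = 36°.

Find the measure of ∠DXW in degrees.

∠DXW = 101°

1. ∠DWX = 43°  [same arc XD]
2. ∠WDX = 36°  [same arc XW]
3. ∠DXW = 101°  [△XDW]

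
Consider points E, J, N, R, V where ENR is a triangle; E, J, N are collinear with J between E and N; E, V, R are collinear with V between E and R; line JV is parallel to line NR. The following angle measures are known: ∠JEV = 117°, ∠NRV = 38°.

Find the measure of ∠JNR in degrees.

1. ∠NER = 117°  [J on EN, V on ER]
2. ∠ERN = 38°  [V on ray RE]
3. ∠ENR = 25°  [△ENR]
4. ∠JNR = 25°  [J on ray NE]

∠JNR = 25°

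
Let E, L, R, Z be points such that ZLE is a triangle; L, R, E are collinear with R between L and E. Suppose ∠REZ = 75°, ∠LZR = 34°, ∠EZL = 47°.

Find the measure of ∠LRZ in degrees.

∠LRZ = 88°

1. ∠LEZ = 75°  [R on ray EL]
2. ∠ELZ = 58°  [△ZLE]
3. ∠RLZ = 58°  [R on ray LE]
4. ∠LRZ = 88°  [△ZLR]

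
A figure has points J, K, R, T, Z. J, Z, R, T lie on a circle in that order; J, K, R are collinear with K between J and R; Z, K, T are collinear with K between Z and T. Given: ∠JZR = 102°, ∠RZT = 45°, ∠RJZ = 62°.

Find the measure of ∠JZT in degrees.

1. ∠JTR = 78°  [cyclic JZRT, opposite ∠Z+∠T]
2. ∠RJT = 45°  [same arc RT]
3. ∠JRT = 57°  [△JRT]
4. ∠JZT = 57°  [same arc JT]

∠JZT = 57°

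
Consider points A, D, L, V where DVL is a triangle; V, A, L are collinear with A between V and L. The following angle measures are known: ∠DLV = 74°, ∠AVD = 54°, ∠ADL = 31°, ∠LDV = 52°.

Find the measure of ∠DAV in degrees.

∠DAV = 105°

1. ∠ALD = 74°  [A on ray LV]
2. ∠DAL = 75°  [△DAL]
3. ∠DAV = 105°  [linear pair at A on VL]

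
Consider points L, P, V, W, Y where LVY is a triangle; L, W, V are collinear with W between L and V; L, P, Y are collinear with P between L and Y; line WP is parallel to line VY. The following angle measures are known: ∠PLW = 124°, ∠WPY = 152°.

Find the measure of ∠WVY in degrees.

∠WVY = 28°

1. ∠LPW = 28°  [linear pair at P on LY]
2. ∠LWP = 28°  [△LWP]
3. ∠PWV = 152°  [linear pair at W on LV]
4. ∠WVY = 28°  [WP∥VY, co-interior at V–W]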